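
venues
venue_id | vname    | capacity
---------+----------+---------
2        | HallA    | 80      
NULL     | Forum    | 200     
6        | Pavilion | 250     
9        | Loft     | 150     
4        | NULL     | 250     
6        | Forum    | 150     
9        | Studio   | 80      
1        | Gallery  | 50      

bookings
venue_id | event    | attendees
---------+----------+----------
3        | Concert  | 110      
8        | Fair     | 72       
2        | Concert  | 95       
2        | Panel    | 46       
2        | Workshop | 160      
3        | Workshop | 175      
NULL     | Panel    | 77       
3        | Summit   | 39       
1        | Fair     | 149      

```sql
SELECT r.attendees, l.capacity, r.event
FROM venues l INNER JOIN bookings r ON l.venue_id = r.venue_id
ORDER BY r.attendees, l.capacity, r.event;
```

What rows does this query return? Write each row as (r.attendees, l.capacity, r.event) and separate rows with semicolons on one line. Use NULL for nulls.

(46, 80, Panel); (95, 80, Concert); (149, 50, Fair); (160, 80, Workshop)

INNER JOIN keeps only pairs where the ON condition holds.
Matching on l.venue_id = r.venue_id. A NULL in a compared column never satisfies the condition.
- l row (venue_id=2): matches 3 r row(s) → 3 output row(s).
- l row (venue_id=NULL): no match → dropped.
- l row (venue_id=6): no match → dropped.
- l row (venue_id=9): no match → dropped.
- l row (venue_id=4): no match → dropped.
- l row (venue_id=6): no match → dropped.
- l row (venue_id=9): no match → dropped.
- l row (venue_id=1): matches 1 r row(s) → 1 output row(s).
After projecting and ordering:
r.attendees | l.capacity | r.event
46 | 80 | Panel
95 | 80 | Concert
149 | 50 | Fair
160 | 80 | Workshop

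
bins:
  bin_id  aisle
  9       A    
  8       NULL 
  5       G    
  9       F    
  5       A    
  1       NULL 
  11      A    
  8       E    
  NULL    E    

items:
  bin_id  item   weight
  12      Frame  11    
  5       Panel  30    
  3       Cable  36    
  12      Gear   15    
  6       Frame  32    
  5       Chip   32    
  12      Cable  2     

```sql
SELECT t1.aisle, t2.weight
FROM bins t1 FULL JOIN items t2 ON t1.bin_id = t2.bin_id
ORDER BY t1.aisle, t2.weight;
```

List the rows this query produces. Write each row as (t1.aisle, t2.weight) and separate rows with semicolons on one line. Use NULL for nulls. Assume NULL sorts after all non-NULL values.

(A, 30); (A, 32); (A, NULL); (A, NULL); (E, NULL); (E, NULL); (F, NULL); (G, 30); (G, 32); (NULL, 2); (NULL, 11); (NULL, 15); (NULL, 32); (NULL, 36); (NULL, NULL); (NULL, NULL)

FULL OUTER JOIN keeps every row from both sides; unmatched rows get NULL for the other side's columns.
Matching on t1.bin_id = t2.bin_id. A NULL in a compared column never satisfies the condition.
- bin_id=9: no t2 row matches, row kept with t2 columns NULL.
- bin_id=8: no t2 row matches, row kept with t2 columns NULL.
- bin_id=5: 2 matching t2 row(s), so 2 row(s) emitted.
- bin_id=9: no t2 row matches, row kept with t2 columns NULL.
- bin_id=5: 2 matching t2 row(s), so 2 row(s) emitted.
- bin_id=1: no t2 row matches, row kept with t2 columns NULL.
- bin_id=11: no t2 row matches, row kept with t2 columns NULL.
- bin_id=8: no t2 row matches, row kept with t2 columns NULL.
- bin_id=NULL: no t2 row matches, row kept with t2 columns NULL.
- plus 5 unmatched t2 row(s), each kept with NULL t1 columns.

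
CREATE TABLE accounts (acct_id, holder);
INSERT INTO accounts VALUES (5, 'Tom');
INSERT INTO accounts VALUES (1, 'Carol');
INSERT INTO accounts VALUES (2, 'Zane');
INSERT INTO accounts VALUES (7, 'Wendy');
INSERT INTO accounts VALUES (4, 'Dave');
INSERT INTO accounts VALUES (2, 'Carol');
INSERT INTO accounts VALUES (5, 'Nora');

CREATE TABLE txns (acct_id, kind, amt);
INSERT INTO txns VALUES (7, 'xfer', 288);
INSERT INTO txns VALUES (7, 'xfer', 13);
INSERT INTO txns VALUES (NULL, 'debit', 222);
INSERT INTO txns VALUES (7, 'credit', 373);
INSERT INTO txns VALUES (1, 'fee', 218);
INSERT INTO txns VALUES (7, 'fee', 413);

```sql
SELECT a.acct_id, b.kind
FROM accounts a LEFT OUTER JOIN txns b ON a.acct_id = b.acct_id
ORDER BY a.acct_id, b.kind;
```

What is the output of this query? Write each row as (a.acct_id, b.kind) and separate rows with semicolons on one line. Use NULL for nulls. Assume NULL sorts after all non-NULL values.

LEFT JOIN keeps every row from `accounts`; unmatched rows get NULL for `txns`'s columns.
Matching on a.acct_id = b.acct_id. A NULL in a compared column never satisfies the condition.
- acct_id=5: no b row matches, row kept with b columns NULL.
- acct_id=1: 1 matching b row(s), so 1 row(s) emitted.
- acct_id=2: no b row matches, row kept with b columns NULL.
- acct_id=7: 4 matching b row(s), so 4 row(s) emitted.
- acct_id=4: no b row matches, row kept with b columns NULL.
- acct_id=2: no b row matches, row kept with b columns NULL.
- acct_id=5: no b row matches, row kept with b columns NULL.
After projecting and ordering:
a.acct_id | b.kind
1 | fee
2 | NULL
2 | NULL
4 | NULL
5 | NULL
5 | NULL
7 | credit
7 | fee
7 | xfer
7 | xfer

(1, fee); (2, NULL); (2, NULL); (4, NULL); (5, NULL); (5, NULL); (7, credit); (7, fee); (7, xfer); (7, xfer)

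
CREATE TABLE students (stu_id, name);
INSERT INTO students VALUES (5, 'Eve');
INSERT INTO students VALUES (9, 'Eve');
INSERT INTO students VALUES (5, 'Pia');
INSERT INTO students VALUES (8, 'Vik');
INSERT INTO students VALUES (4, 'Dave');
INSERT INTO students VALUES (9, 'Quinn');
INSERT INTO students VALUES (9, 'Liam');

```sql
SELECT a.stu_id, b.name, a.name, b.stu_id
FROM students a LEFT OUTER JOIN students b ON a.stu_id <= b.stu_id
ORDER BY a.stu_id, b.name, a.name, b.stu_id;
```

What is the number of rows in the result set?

32

LEFT JOIN keeps every row from `students a`; unmatched rows get NULL for `students b`'s columns.
Matching on a.stu_id <= b.stu_id.
- a (stu_id=5) pairs with 6 row(s) of b.
- a (stu_id=9) pairs with 3 row(s) of b.
- a (stu_id=5) pairs with 6 row(s) of b.
- a (stu_id=8) pairs with 4 row(s) of b.
- a (stu_id=4) pairs with 7 row(s) of b.
- a (stu_id=9) pairs with 3 row(s) of b.
- a (stu_id=9) pairs with 3 row(s) of b.
Total: 32 rows.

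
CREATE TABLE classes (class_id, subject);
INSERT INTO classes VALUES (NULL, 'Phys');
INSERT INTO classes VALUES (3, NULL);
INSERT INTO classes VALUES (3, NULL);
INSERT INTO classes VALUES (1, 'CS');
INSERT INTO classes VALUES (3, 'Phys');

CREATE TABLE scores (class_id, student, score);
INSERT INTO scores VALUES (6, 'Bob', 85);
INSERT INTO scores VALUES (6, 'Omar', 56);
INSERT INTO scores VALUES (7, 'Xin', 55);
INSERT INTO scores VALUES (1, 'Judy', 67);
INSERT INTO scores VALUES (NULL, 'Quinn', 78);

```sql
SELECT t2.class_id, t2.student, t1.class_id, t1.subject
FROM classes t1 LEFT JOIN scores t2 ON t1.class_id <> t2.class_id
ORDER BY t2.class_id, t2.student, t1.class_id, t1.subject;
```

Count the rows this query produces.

16

LEFT JOIN keeps every row from `classes`; unmatched rows get NULL for `scores`'s columns.
Matching on t1.class_id <> t2.class_id. A NULL in a compared column never satisfies the condition.
Matched pairs: 15; unmatched t1 rows kept: 1.
Total: 15 matched + 1 padded = 16 rows.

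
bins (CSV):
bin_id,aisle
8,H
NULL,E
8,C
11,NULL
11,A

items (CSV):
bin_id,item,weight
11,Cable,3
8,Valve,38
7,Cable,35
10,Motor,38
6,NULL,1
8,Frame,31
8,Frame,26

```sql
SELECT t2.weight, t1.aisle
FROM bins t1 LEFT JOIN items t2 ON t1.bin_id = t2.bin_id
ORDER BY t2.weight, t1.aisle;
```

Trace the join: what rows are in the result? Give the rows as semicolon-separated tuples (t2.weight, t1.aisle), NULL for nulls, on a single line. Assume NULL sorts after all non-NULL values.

LEFT JOIN keeps every row from `bins`; unmatched rows get NULL for `items`'s columns.
Matching on t1.bin_id = t2.bin_id. A NULL in a compared column never satisfies the condition.
- t1[0] bin_id=8 → 3 match(es) in t2 → 3 row(s).
- t1[1] bin_id=NULL → no match; kept with NULLs on the t2 side.
- t1[2] bin_id=8 → 3 match(es) in t2 → 3 row(s).
- t1[3] bin_id=11 → 1 match(es) in t2 → 1 row(s).
- t1[4] bin_id=11 → 1 match(es) in t2 → 1 row(s).
After projecting and ordering:
t2.weight | t1.aisle
3 | A
3 | NULL
26 | C
26 | H
31 | C
31 | H
38 | C
38 | H
NULL | E

(3, A); (3, NULL); (26, C); (26, H); (31, C); (31, H); (38, C); (38, H); (NULL, E)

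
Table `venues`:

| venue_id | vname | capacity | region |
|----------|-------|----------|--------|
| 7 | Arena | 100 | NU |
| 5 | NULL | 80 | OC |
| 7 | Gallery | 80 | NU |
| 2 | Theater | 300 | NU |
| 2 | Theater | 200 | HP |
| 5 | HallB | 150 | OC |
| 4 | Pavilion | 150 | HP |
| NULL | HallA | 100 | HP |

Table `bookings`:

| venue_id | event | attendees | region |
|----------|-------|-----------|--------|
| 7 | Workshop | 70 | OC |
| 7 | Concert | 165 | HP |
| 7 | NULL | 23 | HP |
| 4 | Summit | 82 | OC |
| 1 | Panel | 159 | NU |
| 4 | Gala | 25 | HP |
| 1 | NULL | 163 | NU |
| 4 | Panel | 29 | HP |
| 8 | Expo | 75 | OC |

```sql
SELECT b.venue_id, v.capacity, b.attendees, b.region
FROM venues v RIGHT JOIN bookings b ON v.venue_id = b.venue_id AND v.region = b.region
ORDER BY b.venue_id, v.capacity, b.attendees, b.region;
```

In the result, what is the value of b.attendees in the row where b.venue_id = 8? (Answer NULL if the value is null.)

75

RIGHT JOIN keeps every row from `bookings`; unmatched rows get NULL for `venues`'s columns.
Matching on v.venue_id = b.venue_id AND v.region = b.region. A NULL in a compared column never satisfies the condition.
- v row (venue_id=7, region=NU): no match.
- v row (venue_id=5, region=OC): no match.
- v row (venue_id=7, region=NU): no match.
- v row (venue_id=2, region=NU): no match.
- v row (venue_id=2, region=HP): no match.
- v row (venue_id=5, region=OC): no match.
- v row (venue_id=4, region=HP): matches 2 b row(s) → 2 output row(s).
- v row (venue_id=NULL, region=HP): no match.
- 7 row(s) from b found no v partner → padded with NULL.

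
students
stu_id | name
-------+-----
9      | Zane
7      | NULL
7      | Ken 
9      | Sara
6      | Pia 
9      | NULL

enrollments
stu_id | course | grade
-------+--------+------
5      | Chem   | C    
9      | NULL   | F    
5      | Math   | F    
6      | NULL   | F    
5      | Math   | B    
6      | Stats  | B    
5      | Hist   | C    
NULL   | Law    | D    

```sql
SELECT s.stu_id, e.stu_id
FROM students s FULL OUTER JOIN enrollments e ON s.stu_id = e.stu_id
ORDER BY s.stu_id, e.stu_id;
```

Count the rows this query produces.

12

FULL OUTER JOIN keeps every row from both sides; unmatched rows get NULL for the other side's columns.
Matching on s.stu_id = e.stu_id. A NULL in a compared column never satisfies the condition.
- s (stu_id=9) pairs with 1 row(s) of e.
- s (stu_id=7) has no partner → padded with NULL.
- s (stu_id=7) has no partner → padded with NULL.
- s (stu_id=9) pairs with 1 row(s) of e.
- s (stu_id=6) pairs with 2 row(s) of e.
- s (stu_id=9) pairs with 1 row(s) of e.
- 5 e row(s) had no s match → kept, s columns NULL.
Total: 5 matched + 7 padded = 12 rows.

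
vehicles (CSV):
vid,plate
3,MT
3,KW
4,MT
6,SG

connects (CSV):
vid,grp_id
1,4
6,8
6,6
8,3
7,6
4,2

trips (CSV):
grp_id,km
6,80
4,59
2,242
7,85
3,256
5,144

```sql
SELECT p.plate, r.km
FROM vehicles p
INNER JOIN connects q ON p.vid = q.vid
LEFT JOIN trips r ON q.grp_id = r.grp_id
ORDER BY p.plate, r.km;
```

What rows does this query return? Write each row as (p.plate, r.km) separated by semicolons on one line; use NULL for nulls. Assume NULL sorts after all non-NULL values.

(MT, 242); (SG, 80); (SG, NULL)

Joins associate left-to-right: vehicles INNER JOIN connects on vid gives 3 intermediate row(s).
Then LEFT JOIN `trips r` on grp_id: each of those 3 rows is kept; rows whose q.grp_id has no match in r get NULL for r's columns.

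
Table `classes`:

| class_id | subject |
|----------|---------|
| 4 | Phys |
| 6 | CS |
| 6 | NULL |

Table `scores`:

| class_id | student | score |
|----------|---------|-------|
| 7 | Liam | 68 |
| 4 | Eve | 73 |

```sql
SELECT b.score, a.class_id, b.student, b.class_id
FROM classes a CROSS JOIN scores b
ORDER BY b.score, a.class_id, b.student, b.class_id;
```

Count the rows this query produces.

CROSS JOIN pairs every row of `classes` with every row of `scores`: 3 × 2 = 6 rows.

6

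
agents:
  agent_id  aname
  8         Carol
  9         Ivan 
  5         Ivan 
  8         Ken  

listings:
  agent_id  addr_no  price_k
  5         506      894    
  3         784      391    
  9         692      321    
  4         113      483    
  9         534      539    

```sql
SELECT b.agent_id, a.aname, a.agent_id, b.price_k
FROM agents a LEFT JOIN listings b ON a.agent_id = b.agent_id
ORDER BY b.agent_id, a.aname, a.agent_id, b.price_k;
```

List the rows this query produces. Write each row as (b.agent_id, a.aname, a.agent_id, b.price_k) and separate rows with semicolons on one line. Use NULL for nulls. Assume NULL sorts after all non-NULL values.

(5, Ivan, 5, 894); (9, Ivan, 9, 321); (9, Ivan, 9, 539); (NULL, Carol, 8, NULL); (NULL, Ken, 8, NULL)

LEFT JOIN keeps every row from `agents`; unmatched rows get NULL for `listings`'s columns.
Matching on a.agent_id = b.agent_id.
- agent_id=8: no b row matches, row kept with b columns NULL.
- agent_id=9: 2 matching b row(s), so 2 row(s) emitted.
- agent_id=5: 1 matching b row(s), so 1 row(s) emitted.
- agent_id=8: no b row matches, row kept with b columns NULL.
After projecting and ordering:
b.agent_id | a.aname | a.agent_id | b.price_k
5 | Ivan | 5 | 894
9 | Ivan | 9 | 321
9 | Ivan | 9 | 539
NULL | Carol | 8 | NULL
NULL | Ken | 8 | NULL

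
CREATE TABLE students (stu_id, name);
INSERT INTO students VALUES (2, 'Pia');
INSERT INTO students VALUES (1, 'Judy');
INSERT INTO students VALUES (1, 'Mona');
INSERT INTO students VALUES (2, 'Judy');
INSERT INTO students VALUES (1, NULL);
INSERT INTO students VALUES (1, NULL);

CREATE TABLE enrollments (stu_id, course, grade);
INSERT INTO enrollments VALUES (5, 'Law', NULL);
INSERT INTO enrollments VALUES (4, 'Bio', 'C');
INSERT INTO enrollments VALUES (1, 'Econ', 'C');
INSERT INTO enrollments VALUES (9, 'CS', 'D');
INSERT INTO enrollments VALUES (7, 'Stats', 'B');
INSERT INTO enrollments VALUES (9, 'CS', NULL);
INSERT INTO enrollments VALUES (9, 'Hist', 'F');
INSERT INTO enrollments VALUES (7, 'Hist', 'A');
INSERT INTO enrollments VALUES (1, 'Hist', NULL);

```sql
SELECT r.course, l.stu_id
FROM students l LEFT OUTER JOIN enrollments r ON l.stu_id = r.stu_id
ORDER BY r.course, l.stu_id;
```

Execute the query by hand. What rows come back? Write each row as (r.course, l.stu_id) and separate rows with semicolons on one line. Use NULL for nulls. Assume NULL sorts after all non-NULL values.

(Econ, 1); (Econ, 1); (Econ, 1); (Econ, 1); (Hist, 1); (Hist, 1); (Hist, 1); (Hist, 1); (NULL, 2); (NULL, 2)

LEFT JOIN keeps every row from `students`; unmatched rows get NULL for `enrollments`'s columns.
Matching on l.stu_id = r.stu_id.
- l[0] stu_id=2 → no match; kept with NULLs on the r side.
- l[1] stu_id=1 → 2 match(es) in r → 2 row(s).
- l[2] stu_id=1 → 2 match(es) in r → 2 row(s).
- l[3] stu_id=2 → no match; kept with NULLs on the r side.
- l[4] stu_id=1 → 2 match(es) in r → 2 row(s).
- l[5] stu_id=1 → 2 match(es) in r → 2 row(s).
After projecting and ordering:
r.course | l.stu_id
Econ | 1
Econ | 1
Econ | 1
Econ | 1
Hist | 1
Hist | 1
Hist | 1
Hist | 1
NULL | 2
NULL | 2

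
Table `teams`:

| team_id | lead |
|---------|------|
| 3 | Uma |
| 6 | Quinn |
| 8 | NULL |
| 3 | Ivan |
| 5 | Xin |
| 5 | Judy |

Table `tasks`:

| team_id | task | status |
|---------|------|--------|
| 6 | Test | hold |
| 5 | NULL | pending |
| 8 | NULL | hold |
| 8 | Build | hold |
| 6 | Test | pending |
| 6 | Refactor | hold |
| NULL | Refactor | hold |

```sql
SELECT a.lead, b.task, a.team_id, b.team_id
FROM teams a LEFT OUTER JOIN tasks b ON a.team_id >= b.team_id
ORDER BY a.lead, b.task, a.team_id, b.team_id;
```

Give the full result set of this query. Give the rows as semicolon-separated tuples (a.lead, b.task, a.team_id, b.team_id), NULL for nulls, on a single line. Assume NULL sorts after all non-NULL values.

(Ivan, NULL, 3, NULL); (Judy, NULL, 5, 5); (Quinn, Refactor, 6, 6); (Quinn, Test, 6, 6); (Quinn, Test, 6, 6); (Quinn, NULL, 6, 5); (Uma, NULL, 3, NULL); (Xin, NULL, 5, 5); (NULL, Build, 8, 8); (NULL, Refactor, 8, 6); (NULL, Test, 8, 6); (NULL, Test, 8, 6); (NULL, NULL, 8, 5); (NULL, NULL, 8, 8)

LEFT JOIN keeps every row from `teams`; unmatched rows get NULL for `tasks`'s columns.
Matching on a.team_id >= b.team_id. A NULL in a compared column never satisfies the condition.
Matched pairs: 12; unmatched a rows kept: 2.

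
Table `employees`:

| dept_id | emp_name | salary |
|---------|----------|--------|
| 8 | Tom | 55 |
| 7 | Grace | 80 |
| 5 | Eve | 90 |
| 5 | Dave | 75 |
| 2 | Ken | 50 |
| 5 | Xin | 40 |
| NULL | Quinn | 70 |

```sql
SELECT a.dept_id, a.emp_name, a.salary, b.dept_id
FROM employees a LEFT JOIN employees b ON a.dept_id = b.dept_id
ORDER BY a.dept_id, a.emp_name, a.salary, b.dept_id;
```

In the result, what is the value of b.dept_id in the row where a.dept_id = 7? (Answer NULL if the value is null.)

7

LEFT JOIN keeps every row from `employees a`; unmatched rows get NULL for `employees b`'s columns.
Matching on a.dept_id = b.dept_id. A NULL in a compared column never satisfies the condition.
- a (dept_id=8) pairs with 1 row(s) of b.
- a (dept_id=7) pairs with 1 row(s) of b.
- a (dept_id=5) pairs with 3 row(s) of b.
- a (dept_id=5) pairs with 3 row(s) of b.
- a (dept_id=2) pairs with 1 row(s) of b.
- a (dept_id=5) pairs with 3 row(s) of b.
- a (dept_id=NULL) has no partner → padded with NULL.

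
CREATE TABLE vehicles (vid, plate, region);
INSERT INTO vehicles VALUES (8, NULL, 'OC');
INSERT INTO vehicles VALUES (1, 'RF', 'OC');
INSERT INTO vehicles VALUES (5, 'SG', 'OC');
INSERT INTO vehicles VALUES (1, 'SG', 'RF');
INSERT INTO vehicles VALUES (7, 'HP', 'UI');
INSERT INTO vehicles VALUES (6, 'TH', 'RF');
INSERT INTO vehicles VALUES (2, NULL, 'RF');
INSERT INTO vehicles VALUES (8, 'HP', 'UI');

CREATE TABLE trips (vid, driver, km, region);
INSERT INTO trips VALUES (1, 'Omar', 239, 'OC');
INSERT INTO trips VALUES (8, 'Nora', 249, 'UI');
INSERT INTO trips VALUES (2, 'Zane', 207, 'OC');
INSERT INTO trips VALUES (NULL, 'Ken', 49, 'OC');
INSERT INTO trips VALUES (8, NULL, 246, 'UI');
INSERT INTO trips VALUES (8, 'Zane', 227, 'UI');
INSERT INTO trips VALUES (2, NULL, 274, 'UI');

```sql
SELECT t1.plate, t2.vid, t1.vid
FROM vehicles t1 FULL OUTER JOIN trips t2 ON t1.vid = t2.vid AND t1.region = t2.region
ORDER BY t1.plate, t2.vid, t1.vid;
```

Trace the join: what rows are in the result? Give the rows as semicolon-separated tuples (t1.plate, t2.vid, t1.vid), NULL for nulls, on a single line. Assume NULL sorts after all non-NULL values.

FULL OUTER JOIN keeps every row from both sides; unmatched rows get NULL for the other side's columns.
Matching on t1.vid = t2.vid AND t1.region = t2.region. A NULL in a compared column never satisfies the condition.
Matched pairs: 4; unmatched t1 rows kept: 6; unmatched t2 rows kept: 3.

(HP, 8, 8); (HP, 8, 8); (HP, 8, 8); (HP, NULL, 7); (RF, 1, 1); (SG, NULL, 1); (SG, NULL, 5); (TH, NULL, 6); (NULL, 2, NULL); (NULL, 2, NULL); (NULL, NULL, 2); (NULL, NULL, 8); (NULL, NULL, NULL)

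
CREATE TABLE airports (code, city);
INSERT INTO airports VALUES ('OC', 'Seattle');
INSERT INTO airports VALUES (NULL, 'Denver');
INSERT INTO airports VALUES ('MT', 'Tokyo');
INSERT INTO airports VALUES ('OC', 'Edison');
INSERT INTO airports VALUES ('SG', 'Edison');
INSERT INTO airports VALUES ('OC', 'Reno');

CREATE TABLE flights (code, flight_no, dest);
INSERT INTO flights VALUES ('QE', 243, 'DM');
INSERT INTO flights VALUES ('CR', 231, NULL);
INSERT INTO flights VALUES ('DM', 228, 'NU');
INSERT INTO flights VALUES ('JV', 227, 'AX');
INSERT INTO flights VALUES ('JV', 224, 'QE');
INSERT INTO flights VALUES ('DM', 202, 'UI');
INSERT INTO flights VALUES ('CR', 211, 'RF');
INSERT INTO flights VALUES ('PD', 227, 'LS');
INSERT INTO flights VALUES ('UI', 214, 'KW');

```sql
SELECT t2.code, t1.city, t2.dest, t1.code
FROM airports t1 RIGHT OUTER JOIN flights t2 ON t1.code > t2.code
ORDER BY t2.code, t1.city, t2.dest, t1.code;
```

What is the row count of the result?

33

RIGHT JOIN keeps every row from `flights`; unmatched rows get NULL for `airports`'s columns.
Matching on t1.code > t2.code. A NULL in a compared column never satisfies the condition.
Matched pairs: 32; unmatched t2 rows kept: 1.
Total: 32 matched + 1 padded = 33 rows.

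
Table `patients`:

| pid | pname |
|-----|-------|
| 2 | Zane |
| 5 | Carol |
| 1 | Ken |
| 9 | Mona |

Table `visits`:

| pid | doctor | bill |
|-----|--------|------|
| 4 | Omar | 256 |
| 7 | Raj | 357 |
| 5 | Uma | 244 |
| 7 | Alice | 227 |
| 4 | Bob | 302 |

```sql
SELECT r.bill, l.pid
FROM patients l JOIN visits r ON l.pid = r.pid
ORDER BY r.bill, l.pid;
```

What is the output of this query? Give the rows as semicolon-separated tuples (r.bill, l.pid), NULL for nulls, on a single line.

(244, 5)

INNER JOIN keeps only pairs where the ON condition holds.
Matching on l.pid = r.pid.
- l[0] pid=2 → no match; dropped.
- l[1] pid=5 → 1 match(es) in r → 1 row(s).
- l[2] pid=1 → no match; dropped.
- l[3] pid=9 → no match; dropped.
After projecting and ordering:
r.bill | l.pid
244 | 5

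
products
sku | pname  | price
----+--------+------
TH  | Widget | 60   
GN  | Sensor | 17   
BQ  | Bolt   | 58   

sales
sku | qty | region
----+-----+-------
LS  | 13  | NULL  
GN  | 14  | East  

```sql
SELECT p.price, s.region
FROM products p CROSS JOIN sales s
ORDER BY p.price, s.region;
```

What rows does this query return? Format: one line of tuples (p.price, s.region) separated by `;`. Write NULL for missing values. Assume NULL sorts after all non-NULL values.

(17, East); (17, NULL); (58, East); (58, NULL); (60, East); (60, NULL)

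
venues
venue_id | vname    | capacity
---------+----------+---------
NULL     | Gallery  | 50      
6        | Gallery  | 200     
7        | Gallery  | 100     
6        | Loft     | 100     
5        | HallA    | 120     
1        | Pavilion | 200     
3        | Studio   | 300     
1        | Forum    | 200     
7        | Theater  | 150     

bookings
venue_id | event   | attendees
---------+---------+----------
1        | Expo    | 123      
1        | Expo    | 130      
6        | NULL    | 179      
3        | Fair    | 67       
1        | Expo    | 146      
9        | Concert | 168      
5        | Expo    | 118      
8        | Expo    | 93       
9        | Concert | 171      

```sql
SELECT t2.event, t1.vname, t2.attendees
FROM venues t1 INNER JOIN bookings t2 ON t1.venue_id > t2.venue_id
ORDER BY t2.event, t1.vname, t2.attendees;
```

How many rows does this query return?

INNER JOIN keeps only pairs where the ON condition holds.
Matching on t1.venue_id > t2.venue_id. A NULL in a compared column never satisfies the condition.
- venue_id=NULL: no matching t2 row, dropped.
- venue_id=6: 5 matching t2 row(s), so 5 row(s) emitted.
- venue_id=7: 6 matching t2 row(s), so 6 row(s) emitted.
- venue_id=6: 5 matching t2 row(s), so 5 row(s) emitted.
- venue_id=5: 4 matching t2 row(s), so 4 row(s) emitted.
- venue_id=1: no matching t2 row, dropped.
- venue_id=3: 3 matching t2 row(s), so 3 row(s) emitted.
- venue_id=1: no matching t2 row, dropped.
- venue_id=7: 6 matching t2 row(s), so 6 row(s) emitted.
Total: 29 rows.

29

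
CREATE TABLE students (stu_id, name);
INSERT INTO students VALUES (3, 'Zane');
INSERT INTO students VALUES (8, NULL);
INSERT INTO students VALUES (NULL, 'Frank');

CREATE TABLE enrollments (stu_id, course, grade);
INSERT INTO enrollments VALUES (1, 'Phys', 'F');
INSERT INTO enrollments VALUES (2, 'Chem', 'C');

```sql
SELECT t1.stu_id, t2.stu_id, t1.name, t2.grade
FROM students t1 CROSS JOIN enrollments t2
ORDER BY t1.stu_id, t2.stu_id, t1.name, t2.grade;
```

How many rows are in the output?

CROSS JOIN pairs every row of `students` with every row of `enrollments`: 3 × 2 = 6 rows.

6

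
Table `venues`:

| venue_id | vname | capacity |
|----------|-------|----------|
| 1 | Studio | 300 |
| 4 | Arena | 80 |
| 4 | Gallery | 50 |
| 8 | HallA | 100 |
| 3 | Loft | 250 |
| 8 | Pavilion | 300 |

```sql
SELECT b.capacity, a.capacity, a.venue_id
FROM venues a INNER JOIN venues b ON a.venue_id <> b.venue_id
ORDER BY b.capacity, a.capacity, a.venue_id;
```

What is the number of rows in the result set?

26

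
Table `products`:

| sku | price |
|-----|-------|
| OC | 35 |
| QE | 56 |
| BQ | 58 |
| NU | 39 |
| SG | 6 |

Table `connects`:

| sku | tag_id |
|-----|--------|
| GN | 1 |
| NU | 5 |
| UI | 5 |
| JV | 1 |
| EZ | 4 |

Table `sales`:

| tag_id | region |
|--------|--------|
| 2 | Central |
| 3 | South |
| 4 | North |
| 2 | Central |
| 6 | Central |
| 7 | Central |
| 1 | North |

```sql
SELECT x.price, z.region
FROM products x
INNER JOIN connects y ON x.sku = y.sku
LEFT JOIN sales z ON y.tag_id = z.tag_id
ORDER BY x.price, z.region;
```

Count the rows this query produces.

1

Joins associate left-to-right: products INNER JOIN connects on sku gives 1 intermediate row(s).
Then LEFT JOIN `sales z` on tag_id: each of those 1 rows is kept; rows whose y.tag_id has no match in z get NULL for z's columns.
Result: 1 row(s).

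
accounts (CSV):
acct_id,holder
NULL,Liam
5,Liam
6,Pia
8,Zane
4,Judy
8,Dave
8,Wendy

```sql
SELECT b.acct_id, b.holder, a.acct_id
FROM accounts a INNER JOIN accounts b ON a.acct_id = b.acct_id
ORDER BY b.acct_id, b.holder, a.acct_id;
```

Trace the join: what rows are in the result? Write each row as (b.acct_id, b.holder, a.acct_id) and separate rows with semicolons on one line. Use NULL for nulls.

INNER JOIN keeps only pairs where the ON condition holds.
Matching on a.acct_id = b.acct_id. A NULL in a compared column never satisfies the condition.
- acct_id=NULL: no matching b row, dropped.
- acct_id=5: 1 matching b row(s), so 1 row(s) emitted.
- acct_id=6: 1 matching b row(s), so 1 row(s) emitted.
- acct_id=8: 3 matching b row(s), so 3 row(s) emitted.
- acct_id=4: 1 matching b row(s), so 1 row(s) emitted.
- acct_id=8: 3 matching b row(s), so 3 row(s) emitted.
- acct_id=8: 3 matching b row(s), so 3 row(s) emitted.

(4, Judy, 4); (5, Liam, 5); (6, Pia, 6); (8, Dave, 8); (8, Dave, 8); (8, Dave, 8); (8, Wendy, 8); (8, Wendy, 8); (8, Wendy, 8); (8, Zane, 8); (8, Zane, 8); (8, Zane, 8)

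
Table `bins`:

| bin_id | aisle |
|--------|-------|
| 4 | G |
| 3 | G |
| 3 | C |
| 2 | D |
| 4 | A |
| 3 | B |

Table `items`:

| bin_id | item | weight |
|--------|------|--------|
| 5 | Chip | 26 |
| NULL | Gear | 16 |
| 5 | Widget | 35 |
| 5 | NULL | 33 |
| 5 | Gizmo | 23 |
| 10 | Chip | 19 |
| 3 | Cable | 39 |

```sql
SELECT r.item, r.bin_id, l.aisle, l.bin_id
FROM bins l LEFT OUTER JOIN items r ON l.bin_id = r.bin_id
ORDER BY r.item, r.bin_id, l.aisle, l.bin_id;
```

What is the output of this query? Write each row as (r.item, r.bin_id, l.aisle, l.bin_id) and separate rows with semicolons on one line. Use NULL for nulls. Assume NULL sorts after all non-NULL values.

(Cable, 3, B, 3); (Cable, 3, C, 3); (Cable, 3, G, 3); (NULL, NULL, A, 4); (NULL, NULL, D, 2); (NULL, NULL, G, 4)

LEFT JOIN keeps every row from `bins`; unmatched rows get NULL for `items`'s columns.
Matching on l.bin_id = r.bin_id. A NULL in a compared column never satisfies the condition.
- l row (bin_id=4): no match → kept, r columns NULL.
- l row (bin_id=3): matches 1 r row(s) → 1 output row(s).
- l row (bin_id=3): matches 1 r row(s) → 1 output row(s).
- l row (bin_id=2): no match → kept, r columns NULL.
- l row (bin_id=4): no match → kept, r columns NULL.
- l row (bin_id=3): matches 1 r row(s) → 1 output row(s).
After projecting and ordering:
r.item | r.bin_id | l.aisle | l.bin_id
Cable | 3 | B | 3
Cable | 3 | C | 3
Cable | 3 | G | 3
NULL | NULL | A | 4
NULL | NULL | D | 2
NULL | NULL | G | 4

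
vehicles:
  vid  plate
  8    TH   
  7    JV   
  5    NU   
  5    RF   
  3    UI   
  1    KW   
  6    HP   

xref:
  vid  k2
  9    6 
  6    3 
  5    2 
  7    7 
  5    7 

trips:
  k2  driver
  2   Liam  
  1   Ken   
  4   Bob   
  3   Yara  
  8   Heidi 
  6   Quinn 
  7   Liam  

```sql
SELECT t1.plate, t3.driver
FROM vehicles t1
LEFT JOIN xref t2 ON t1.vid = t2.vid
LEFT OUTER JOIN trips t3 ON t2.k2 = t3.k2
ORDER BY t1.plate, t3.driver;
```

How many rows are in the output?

9

Joins associate left-to-right: vehicles LEFT JOIN xref on vid gives 9 intermediate row(s).
Then LEFT JOIN `trips t3` on k2: each of those 9 rows is kept; rows whose t2.k2 has no match in t3 get NULL for t3's columns.
Result: 9 row(s).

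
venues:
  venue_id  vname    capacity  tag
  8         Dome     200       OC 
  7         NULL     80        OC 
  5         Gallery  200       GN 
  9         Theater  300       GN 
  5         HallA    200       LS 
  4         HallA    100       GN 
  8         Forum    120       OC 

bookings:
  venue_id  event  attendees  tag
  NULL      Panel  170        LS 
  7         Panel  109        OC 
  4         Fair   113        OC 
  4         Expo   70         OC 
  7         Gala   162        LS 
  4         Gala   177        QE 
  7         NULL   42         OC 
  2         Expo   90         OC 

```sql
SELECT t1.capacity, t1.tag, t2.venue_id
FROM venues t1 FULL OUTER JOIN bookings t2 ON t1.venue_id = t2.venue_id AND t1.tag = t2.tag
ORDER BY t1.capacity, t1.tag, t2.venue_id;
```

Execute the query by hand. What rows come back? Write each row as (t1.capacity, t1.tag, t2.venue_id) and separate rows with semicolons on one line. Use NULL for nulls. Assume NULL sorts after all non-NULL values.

FULL OUTER JOIN keeps every row from both sides; unmatched rows get NULL for the other side's columns.
Matching on t1.venue_id = t2.venue_id AND t1.tag = t2.tag. A NULL in a compared column never satisfies the condition.
- venue_id=8, tag=OC: no t2 row matches, row kept with t2 columns NULL.
- venue_id=7, tag=OC: 2 matching t2 row(s), so 2 row(s) emitted.
- venue_id=5, tag=GN: no t2 row matches, row kept with t2 columns NULL.
- venue_id=9, tag=GN: no t2 row matches, row kept with t2 columns NULL.
- venue_id=5, tag=LS: no t2 row matches, row kept with t2 columns NULL.
- venue_id=4, tag=GN: no t2 row matches, row kept with t2 columns NULL.
- venue_id=8, tag=OC: no t2 row matches, row kept with t2 columns NULL.
- 6 t2 row(s) had no t1 match → kept, t1 columns NULL.

(80, OC, 7); (80, OC, 7); (100, GN, NULL); (120, OC, NULL); (200, GN, NULL); (200, LS, NULL); (200, OC, NULL); (300, GN, NULL); (NULL, NULL, 2); (NULL, NULL, 4); (NULL, NULL, 4); (NULL, NULL, 4); (NULL, NULL, 7); (NULL, NULL, NULL)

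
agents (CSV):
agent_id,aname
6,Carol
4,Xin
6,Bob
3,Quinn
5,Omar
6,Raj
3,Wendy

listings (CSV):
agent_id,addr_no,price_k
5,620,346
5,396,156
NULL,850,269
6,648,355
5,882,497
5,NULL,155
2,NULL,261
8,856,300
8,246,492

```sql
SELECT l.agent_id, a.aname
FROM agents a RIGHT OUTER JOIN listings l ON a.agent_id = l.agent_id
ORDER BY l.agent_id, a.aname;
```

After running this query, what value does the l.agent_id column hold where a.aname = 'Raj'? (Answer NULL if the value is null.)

RIGHT JOIN keeps every row from `listings`; unmatched rows get NULL for `agents`'s columns.
Matching on a.agent_id = l.agent_id. A NULL in a compared column never satisfies the condition.
- agent_id=6: 1 matching l row(s), so 1 row(s) emitted.
- agent_id=4: no matching l row.
- agent_id=6: 1 matching l row(s), so 1 row(s) emitted.
- agent_id=3: no matching l row.
- agent_id=5: 4 matching l row(s), so 4 row(s) emitted.
- agent_id=6: 1 matching l row(s), so 1 row(s) emitted.
- agent_id=3: no matching l row.
- 4 l row(s) had no a match → kept, a columns NULL.

6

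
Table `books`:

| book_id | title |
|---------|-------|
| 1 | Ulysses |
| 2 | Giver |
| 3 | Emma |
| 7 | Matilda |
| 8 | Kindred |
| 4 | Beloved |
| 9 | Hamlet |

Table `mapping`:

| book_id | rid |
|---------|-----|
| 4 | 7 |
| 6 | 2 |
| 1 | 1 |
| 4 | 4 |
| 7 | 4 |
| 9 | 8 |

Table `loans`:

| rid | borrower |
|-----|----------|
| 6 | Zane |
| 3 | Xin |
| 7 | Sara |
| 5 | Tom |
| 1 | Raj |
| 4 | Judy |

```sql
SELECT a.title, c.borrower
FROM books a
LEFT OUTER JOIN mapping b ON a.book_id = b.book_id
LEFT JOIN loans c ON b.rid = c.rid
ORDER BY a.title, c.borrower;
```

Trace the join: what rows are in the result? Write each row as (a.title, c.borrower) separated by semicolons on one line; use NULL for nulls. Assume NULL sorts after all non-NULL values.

(Beloved, Judy); (Beloved, Sara); (Emma, NULL); (Giver, NULL); (Hamlet, NULL); (Kindred, NULL); (Matilda, Judy); (Ulysses, Raj)

Evaluate left to right. First `books a LEFT JOIN mapping b` on book_id: 8 row(s).
Then LEFT JOIN `loans c` on rid: each of those 8 rows is kept; rows whose b.rid has no match in c get NULL for c's columns.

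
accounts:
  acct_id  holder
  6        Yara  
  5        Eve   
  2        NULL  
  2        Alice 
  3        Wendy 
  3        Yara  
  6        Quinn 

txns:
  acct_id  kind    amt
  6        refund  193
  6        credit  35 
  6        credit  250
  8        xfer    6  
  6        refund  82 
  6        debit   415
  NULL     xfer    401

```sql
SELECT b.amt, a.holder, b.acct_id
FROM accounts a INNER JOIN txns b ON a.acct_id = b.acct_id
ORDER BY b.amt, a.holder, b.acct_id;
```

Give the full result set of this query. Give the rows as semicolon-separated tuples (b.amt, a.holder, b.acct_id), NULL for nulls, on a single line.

(35, Quinn, 6); (35, Yara, 6); (82, Quinn, 6); (82, Yara, 6); (193, Quinn, 6); (193, Yara, 6); (250, Quinn, 6); (250, Yara, 6); (415, Quinn, 6); (415, Yara, 6)

INNER JOIN keeps only pairs where the ON condition holds.
Matching on a.acct_id = b.acct_id. A NULL in a compared column never satisfies the condition.
- a row (acct_id=6): matches 5 b row(s) → 5 output row(s).
- a row (acct_id=5): no match → dropped.
- a row (acct_id=2): no match → dropped.
- a row (acct_id=2): no match → dropped.
- a row (acct_id=3): no match → dropped.
- a row (acct_id=3): no match → dropped.
- a row (acct_id=6): matches 5 b row(s) → 5 output row(s).
After projecting and ordering:
b.amt | a.holder | b.acct_id
35 | Quinn | 6
35 | Yara | 6
82 | Quinn | 6
82 | Yara | 6
193 | Quinn | 6
193 | Yara | 6
250 | Quinn | 6
250 | Yara | 6
415 | Quinn | 6
415 | Yara | 6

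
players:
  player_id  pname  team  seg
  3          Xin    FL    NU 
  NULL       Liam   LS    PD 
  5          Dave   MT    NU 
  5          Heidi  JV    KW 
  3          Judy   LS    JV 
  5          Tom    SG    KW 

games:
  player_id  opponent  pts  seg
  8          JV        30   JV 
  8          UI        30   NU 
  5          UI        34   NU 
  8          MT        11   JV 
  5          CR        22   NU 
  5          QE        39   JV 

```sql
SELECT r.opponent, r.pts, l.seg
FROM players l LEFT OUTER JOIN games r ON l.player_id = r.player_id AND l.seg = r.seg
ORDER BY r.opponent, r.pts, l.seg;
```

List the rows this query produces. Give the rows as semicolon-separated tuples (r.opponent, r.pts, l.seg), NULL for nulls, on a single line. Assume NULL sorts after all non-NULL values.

(CR, 22, NU); (UI, 34, NU); (NULL, NULL, JV); (NULL, NULL, KW); (NULL, NULL, KW); (NULL, NULL, NU); (NULL, NULL, PD)

LEFT JOIN keeps every row from `players`; unmatched rows get NULL for `games`'s columns.
Matching on l.player_id = r.player_id AND l.seg = r.seg. A NULL in a compared column never satisfies the condition.
- player_id=3, seg=NU: no r row matches, row kept with r columns NULL.
- player_id=NULL, seg=PD: no r row matches, row kept with r columns NULL.
- player_id=5, seg=NU: 2 matching r row(s), so 2 row(s) emitted.
- player_id=5, seg=KW: no r row matches, row kept with r columns NULL.
- player_id=3, seg=JV: no r row matches, row kept with r columns NULL.
- player_id=5, seg=KW: no r row matches, row kept with r columns NULL.
After projecting and ordering:
r.opponent | r.pts | l.seg
CR | 22 | NU
UI | 34 | NU
NULL | NULL | JV
NULL | NULL | KW
NULL | NULL | KW
NULL | NULL | NU
NULL | NULL | PD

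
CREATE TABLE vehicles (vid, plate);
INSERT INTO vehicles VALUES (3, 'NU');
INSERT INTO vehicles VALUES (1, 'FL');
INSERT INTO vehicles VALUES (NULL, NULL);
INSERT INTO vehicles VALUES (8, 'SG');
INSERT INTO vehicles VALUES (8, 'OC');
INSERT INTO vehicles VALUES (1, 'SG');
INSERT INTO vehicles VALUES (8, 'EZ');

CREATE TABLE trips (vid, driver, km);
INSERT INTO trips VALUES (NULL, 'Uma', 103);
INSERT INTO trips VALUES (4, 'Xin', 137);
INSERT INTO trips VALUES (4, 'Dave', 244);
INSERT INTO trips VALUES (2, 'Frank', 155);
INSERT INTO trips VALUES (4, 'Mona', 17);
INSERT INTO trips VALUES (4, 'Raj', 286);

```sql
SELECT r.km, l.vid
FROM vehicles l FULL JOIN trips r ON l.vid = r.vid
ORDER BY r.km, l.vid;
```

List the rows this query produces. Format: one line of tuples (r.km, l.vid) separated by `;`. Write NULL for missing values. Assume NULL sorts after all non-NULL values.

FULL OUTER JOIN keeps every row from both sides; unmatched rows get NULL for the other side's columns.
Matching on l.vid = r.vid. A NULL in a compared column never satisfies the condition.
- vid=3: no r row matches, row kept with r columns NULL.
- vid=1: no r row matches, row kept with r columns NULL.
- vid=NULL: no r row matches, row kept with r columns NULL.
- vid=8: no r row matches, row kept with r columns NULL.
- vid=8: no r row matches, row kept with r columns NULL.
- vid=1: no r row matches, row kept with r columns NULL.
- vid=8: no r row matches, row kept with r columns NULL.
- plus 6 unmatched r row(s), each kept with NULL l columns.

(17, NULL); (103, NULL); (137, NULL); (155, NULL); (244, NULL); (286, NULL); (NULL, 1); (NULL, 1); (NULL, 3); (NULL, 8); (NULL, 8); (NULL, 8); (NULL, NULL)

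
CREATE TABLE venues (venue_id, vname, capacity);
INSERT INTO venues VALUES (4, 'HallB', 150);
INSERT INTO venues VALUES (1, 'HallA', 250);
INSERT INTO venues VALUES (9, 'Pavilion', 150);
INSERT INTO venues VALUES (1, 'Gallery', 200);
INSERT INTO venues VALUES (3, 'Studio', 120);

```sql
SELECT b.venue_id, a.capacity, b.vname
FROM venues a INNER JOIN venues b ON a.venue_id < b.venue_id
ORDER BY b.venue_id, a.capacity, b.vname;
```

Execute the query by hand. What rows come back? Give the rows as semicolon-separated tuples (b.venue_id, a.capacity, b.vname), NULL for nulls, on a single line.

INNER JOIN keeps only pairs where the ON condition holds.
Matching on a.venue_id < b.venue_id.
- a (venue_id=4) pairs with 1 row(s) of b.
- a (venue_id=1) pairs with 3 row(s) of b.
- a (venue_id=9) has no partner → excluded.
- a (venue_id=1) pairs with 3 row(s) of b.
- a (venue_id=3) pairs with 2 row(s) of b.
After projecting and ordering:
b.venue_id | a.capacity | b.vname
3 | 200 | Studio
3 | 250 | Studio
4 | 120 | HallB
4 | 200 | HallB
4 | 250 | HallB
9 | 120 | Pavilion
9 | 150 | Pavilion
9 | 200 | Pavilion
9 | 250 | Pavilion

(3, 200, Studio); (3, 250, Studio); (4, 120, HallB); (4, 200, HallB); (4, 250, HallB); (9, 120, Pavilion); (9, 150, Pavilion); (9, 200, Pavilion); (9, 250, Pavilion)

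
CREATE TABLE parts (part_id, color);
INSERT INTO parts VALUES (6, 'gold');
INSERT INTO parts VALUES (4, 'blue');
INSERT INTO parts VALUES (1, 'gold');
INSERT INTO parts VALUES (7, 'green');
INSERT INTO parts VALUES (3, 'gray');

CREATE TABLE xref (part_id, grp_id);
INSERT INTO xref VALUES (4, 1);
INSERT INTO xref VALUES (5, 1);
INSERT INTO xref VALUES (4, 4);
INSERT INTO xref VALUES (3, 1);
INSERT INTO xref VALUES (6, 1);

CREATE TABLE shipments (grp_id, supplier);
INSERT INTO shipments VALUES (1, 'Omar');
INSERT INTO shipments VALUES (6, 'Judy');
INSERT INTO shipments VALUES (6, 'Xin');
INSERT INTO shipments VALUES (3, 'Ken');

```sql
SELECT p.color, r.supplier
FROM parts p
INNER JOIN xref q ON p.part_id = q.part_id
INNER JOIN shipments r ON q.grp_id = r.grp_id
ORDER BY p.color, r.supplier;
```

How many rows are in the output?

Joins associate left-to-right: parts INNER JOIN xref on part_id gives 4 intermediate row(s).
Then INNER JOIN `shipments r` on grp_id: keep only rows whose q.grp_id appears in r.
Result: 3 row(s).

3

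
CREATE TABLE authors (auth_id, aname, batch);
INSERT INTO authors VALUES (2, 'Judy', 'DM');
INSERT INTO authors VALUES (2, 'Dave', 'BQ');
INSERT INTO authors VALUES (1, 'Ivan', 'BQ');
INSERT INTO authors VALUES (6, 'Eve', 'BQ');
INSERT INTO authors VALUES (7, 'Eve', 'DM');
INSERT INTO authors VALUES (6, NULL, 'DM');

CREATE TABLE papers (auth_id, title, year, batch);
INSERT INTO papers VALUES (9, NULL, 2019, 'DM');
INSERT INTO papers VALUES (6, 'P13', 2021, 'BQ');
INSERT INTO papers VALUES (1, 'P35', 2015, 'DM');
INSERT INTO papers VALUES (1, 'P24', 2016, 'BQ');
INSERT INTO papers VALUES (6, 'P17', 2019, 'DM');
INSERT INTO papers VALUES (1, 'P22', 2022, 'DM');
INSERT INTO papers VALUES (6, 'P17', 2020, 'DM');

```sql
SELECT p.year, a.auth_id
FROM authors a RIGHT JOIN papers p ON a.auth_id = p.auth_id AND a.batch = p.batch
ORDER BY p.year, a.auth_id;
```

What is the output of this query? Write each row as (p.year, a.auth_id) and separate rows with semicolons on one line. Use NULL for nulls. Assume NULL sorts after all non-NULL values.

(2015, NULL); (2016, 1); (2019, 6); (2019, NULL); (2020, 6); (2021, 6); (2022, NULL)

RIGHT JOIN keeps every row from `papers`; unmatched rows get NULL for `authors`'s columns.
Matching on a.auth_id = p.auth_id AND a.batch = p.batch.
Matched pairs: 4; unmatched p rows kept: 3.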